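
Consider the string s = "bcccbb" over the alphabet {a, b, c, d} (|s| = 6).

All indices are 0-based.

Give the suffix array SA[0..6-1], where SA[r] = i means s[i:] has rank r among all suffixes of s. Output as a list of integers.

[5, 4, 0, 3, 2, 1]

rank→(start, suffix):
  0 → (5, 'b')
  1 → (4, 'bb')
  2 → (0, 'bcccbb')
  3 → (3, 'cbb')
  4 → (2, 'ccbb')
  5 → (1, 'cccbb')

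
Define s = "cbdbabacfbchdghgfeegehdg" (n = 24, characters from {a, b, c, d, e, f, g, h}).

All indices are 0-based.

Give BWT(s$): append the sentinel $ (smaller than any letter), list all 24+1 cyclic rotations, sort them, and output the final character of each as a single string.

rank  rotation                   last
    0  $cbdbabacfbchdghgfeegehdg  g
    1  abacfbchdghgfeegehdg$cbdb  b
    2  acfbchdghgfeegehdg$cbdbab  b
    3  babacfbchdghgfeegehdg$cbd  d
    4  bacfbchdghgfeegehdg$cbdba  a
    5  bchdghgfeegehdg$cbdbabacf  f
    6  bdbabacfbchdghgfeegehdg$c  c
    7  cbdbabacfbchdghgfeegehdg$  $
    8  cfbchdghgfeegehdg$cbdbaba  a
    9  chdghgfeegehdg$cbdbabacfb  b
   10  dbabacfbchdghgfeegehdg$cb  b
   11  dg$cbdbabacfbchdghgfeegeh  h
   12  dghgfeegehdg$cbdbabacfbch  h
   13  eegehdg$cbdbabacfbchdghgf  f
   14  egehdg$cbdbabacfbchdghgfe  e
   15  ehdg$cbdbabacfbchdghgfeeg  g
   16  fbchdghgfeegehdg$cbdbabac  c
   17  feegehdg$cbdbabacfbchdghg  g
   18  g$cbdbabacfbchdghgfeegehd  d
   19  gehdg$cbdbabacfbchdghgfee  e
   20  gfeegehdg$cbdbabacfbchdgh  h
   21  ghgfeegehdg$cbdbabacfbchd  d
   22  hdg$cbdbabacfbchdghgfeege  e
   23  hdghgfeegehdg$cbdbabacfbc  c
   24  hgfeegehdg$cbdbabacfbchdg  g

gbbdafc$abbhhfegcgdehdecg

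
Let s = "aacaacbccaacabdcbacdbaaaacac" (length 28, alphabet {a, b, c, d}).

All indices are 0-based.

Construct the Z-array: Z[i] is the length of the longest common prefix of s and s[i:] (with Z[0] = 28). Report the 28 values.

[28, 1, 0, 3, 1, 0, 0, 0, 0, 4, 1, 0, 1, 0, 0, 0, 0, 1, 0, 0, 0, 2, 2, 4, 1, 0, 1, 0]

Z[0]=28
i=1: fresh scan; Z[1]=1 extend→box=[1,2)
i=2: fresh scan; Z[2]=0
i=3: fresh scan; Z[3]=3 extend→box=[3,6)
i=4: min(r-i=2, Z[1]=1)=1; Z[4]=1
i=5: min(r-i=1, Z[2]=0)=0; Z[5]=0
i=6: fresh scan; Z[6]=0
i=7: fresh scan; Z[7]=0
i=8: fresh scan; Z[8]=0
i=9: fresh scan; Z[9]=4 extend→box=[9,13)
i=10: min(r-i=3, Z[1]=1)=1; Z[10]=1
i=11: min(r-i=2, Z[2]=0)=0; Z[11]=0
i=12: min(r-i=1, Z[3]=3)=1; Z[12]=1
i=13: fresh scan; Z[13]=0
i=14: fresh scan; Z[14]=0
i=15: fresh scan; Z[15]=0
i=16: fresh scan; Z[16]=0
i=17: fresh scan; Z[17]=1 extend→box=[17,18)
i=18: fresh scan; Z[18]=0
i=19: fresh scan; Z[19]=0
i=20: fresh scan; Z[20]=0
i=21: fresh scan; Z[21]=2 extend→box=[21,23)
i=22: min(r-i=1, Z[1]=1)=1; Z[22]=2 extend→box=[22,24)
i=23: min(r-i=1, Z[1]=1)=1; Z[23]=4 extend→box=[23,27)
i=24: min(r-i=3, Z[1]=1)=1; Z[24]=1
i=25: min(r-i=2, Z[2]=0)=0; Z[25]=0
i=26: min(r-i=1, Z[3]=3)=1; Z[26]=1
i=27: fresh scan; Z[27]=0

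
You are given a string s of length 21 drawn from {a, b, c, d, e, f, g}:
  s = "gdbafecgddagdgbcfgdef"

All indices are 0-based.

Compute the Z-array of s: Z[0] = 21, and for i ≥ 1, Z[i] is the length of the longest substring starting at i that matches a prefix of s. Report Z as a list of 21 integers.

Z[0]=21
i=1: i≥r, start 0; Z[1]=0
i=2: i≥r, start 0; Z[2]=0
i=3: i≥r, start 0; Z[3]=0
i=4: i≥r, start 0; Z[4]=0
i=5: i≥r, start 0; Z[5]=0
i=6: i≥r, start 0; Z[6]=0
i=7: i≥r, start 0; Z[7]=2 scan→box=[7,9)
i=8: min(r-i=1, Z[1]=0)=0; Z[8]=0
i=9: i≥r, start 0; Z[9]=0
i=10: i≥r, start 0; Z[10]=0
i=11: i≥r, start 0; Z[11]=2 scan→box=[11,13)
i=12: min(r-i=1, Z[1]=0)=0; Z[12]=0
i=13: i≥r, start 0; Z[13]=1 scan→box=[13,14)
i=14: i≥r, start 0; Z[14]=0
i=15: i≥r, start 0; Z[15]=0
i=16: i≥r, start 0; Z[16]=0
i=17: i≥r, start 0; Z[17]=2 scan→box=[17,19)
i=18: min(r-i=1, Z[1]=0)=0; Z[18]=0
i=19: i≥r, start 0; Z[19]=0
i=20: i≥r, start 0; Z[20]=0

[21, 0, 0, 0, 0, 0, 0, 2, 0, 0, 0, 2, 0, 1, 0, 0, 0, 2, 0, 0, 0]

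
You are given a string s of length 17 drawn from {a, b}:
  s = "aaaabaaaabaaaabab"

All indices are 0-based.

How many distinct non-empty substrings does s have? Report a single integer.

79

sorted suffixes:
  #0 SA[0]=0  'aaaabaaaabaaaabab'
  #1 SA[1]=5  'aaaabaaaabab'
  #2 SA[2]=10  'aaaabab'
  #3 SA[3]=1  'aaabaaaabaaaabab'
  #4 SA[4]=6  'aaabaaaabab'
  #5 SA[5]=11  'aaabab'
  #6 SA[6]=2  'aabaaaabaaaabab'
  #7 SA[7]=7  'aabaaaabab'
  #8 SA[8]=12  'aabab'
  #9 SA[9]=15  'ab'
  #10 SA[10]=3  'abaaaabaaaabab'
  #11 SA[11]=8  'abaaaabab'
  #12 SA[12]=13  'abab'
  #13 SA[13]=16  'b'
  #14 SA[14]=4  'baaaabaaaabab'
  #15 SA[15]=9  'baaaabab'
  #16 SA[16]=14  'bab'

SA = [0, 5, 10, 1, 6, 11, 2, 7, 12, 15, 3, 8, 13, 16, 4, 9, 14]
rank  pair      lcp
   1  s[0:],s[5:]  11  'aaaabaaaaba'
   2  s[5:],s[10:]  6  'aaaaba'
   3  s[10:],s[1:]  3  'aaa'
   4  s[1:],s[6:]  10  'aaabaaaaba'
   5  s[6:],s[11:]  5  'aaaba'
   6  s[11:],s[2:]  2  'aa'
   7  s[2:],s[7:]  9  'aabaaaaba'
   8  s[7:],s[12:]  4  'aaba'
   9  s[12:],s[15:]  1  'a'
  10  s[15:],s[3:]  2  'ab'
  11  s[3:],s[8:]  8  'abaaaaba'
  12  s[8:],s[13:]  3  'aba'
  13  s[13:],s[16:]  0  ''
  14  s[16:],s[4:]  1  'b'
  15  s[4:],s[9:]  7  'baaaaba'
  16  s[9:],s[14:]  2  'ba'

n(n+1)/2 = 17·18/2 = 153
Σ LCP = 0 + 11 + 6 + 3 + 10 + 5 + 2 + 9 + 4 + 1 + 2 + 8 + 3 + 0 + 1 + 7 + 2 = 74
distinct = 153 − 74 = 79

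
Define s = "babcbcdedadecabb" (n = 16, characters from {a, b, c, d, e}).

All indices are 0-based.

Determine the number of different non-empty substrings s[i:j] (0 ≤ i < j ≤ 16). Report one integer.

122

rank | idx | suffix
   0 |  13 | abb
   1 |   1 | abcbcdedadecabb
   2 |   9 | adecabb
   3 |  15 | b
   4 |   0 | babcbcdedadecabb
   5 |  14 | bb
   6 |   2 | bcbcdedadecabb
   7 |   4 | bcdedadecabb
   8 |  12 | cabb
   9 |   3 | cbcdedadecabb
  10 |   5 | cdedadecabb
  11 |   8 | dadecabb
  12 |  10 | decabb
  13 |   6 | dedadecabb
  14 |  11 | ecabb
  15 |   7 | edadecabb

SA = [13, 1, 9, 15, 0, 14, 2, 4, 12, 3, 5, 8, 10, 6, 11, 7]
rank  pair      lcp
   1  s[13:],s[1:]  2  'ab'
   2  s[1:],s[9:]  1  'a'
   3  s[9:],s[15:]  0  ''
   4  s[15:],s[0:]  1  'b'
   5  s[0:],s[14:]  1  'b'
   6  s[14:],s[2:]  1  'b'
   7  s[2:],s[4:]  2  'bc'
   8  s[4:],s[12:]  0  ''
   9  s[12:],s[3:]  1  'c'
  10  s[3:],s[5:]  1  'c'
  11  s[5:],s[8:]  0  ''
  12  s[8:],s[10:]  1  'd'
  13  s[10:],s[6:]  2  'de'
  14  s[6:],s[11:]  0  ''
  15  s[11:],s[7:]  1  'e'

n(n+1)/2 = 16·17/2 = 136
Σ LCP = 0 + 2 + 1 + 0 + 1 + 1 + 1 + 2 + 0 + 1 + 1 + 0 + 1 + 2 + 0 + 1 = 14
distinct = 136 − 14 = 122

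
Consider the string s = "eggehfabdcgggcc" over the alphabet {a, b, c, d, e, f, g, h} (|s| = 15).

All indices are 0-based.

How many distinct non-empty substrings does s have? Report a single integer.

rank→(start, suffix):
  0 → (6, 'abdcgggcc')
  1 → (7, 'bdcgggcc')
  2 → (14, 'c')
  3 → (13, 'cc')
  4 → (9, 'cgggcc')
  5 → (8, 'dcgggcc')
  6 → (0, 'eggehfabdcgggcc')
  7 → (3, 'ehfabdcgggcc')
  8 → (5, 'fabdcgggcc')
  9 → (12, 'gcc')
  10 → (2, 'gehfabdcgggcc')
  11 → (11, 'ggcc')
  12 → (1, 'ggehfabdcgggcc')
  13 → (10, 'gggcc')
  14 → (4, 'hfabdcgggcc')

SA = [6, 7, 14, 13, 9, 8, 0, 3, 5, 12, 2, 11, 1, 10, 4]
i: (SA[i-1],SA[i]) lcp shared
  1: (6,7) 0 ''
  2: (7,14) 0 ''
  3: (14,13) 1 'c'
  4: (13,9) 1 'c'
  5: (9,8) 0 ''
  6: (8,0) 0 ''
  7: (0,3) 1 'e'
  8: (3,5) 0 ''
  9: (5,12) 0 ''
  10: (12,2) 1 'g'
  11: (2,11) 1 'g'
  12: (11,1) 2 'gg'
  13: (1,10) 2 'gg'
  14: (10,4) 0 ''

n(n+1)/2 = 15·16/2 = 120
Σ LCP = 0 + 0 + 0 + 1 + 1 + 0 + 0 + 1 + 0 + 0 + 1 + 1 + 2 + 2 + 0 = 9
distinct = 120 − 9 = 111

111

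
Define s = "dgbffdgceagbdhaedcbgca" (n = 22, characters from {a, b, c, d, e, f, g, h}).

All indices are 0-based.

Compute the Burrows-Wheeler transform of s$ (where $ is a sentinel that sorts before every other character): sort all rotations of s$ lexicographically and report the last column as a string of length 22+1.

acheggcgdge$fbcafbadbdd

rank  rotation                 last
    0  $dgbffdgceagbdhaedcbgca  a
    1  a$dgbffdgceagbdhaedcbgc  c
    2  aedcbgca$dgbffdgceagbdh  h
    3  agbdhaedcbgca$dgbffdgce  e
    4  bdhaedcbgca$dgbffdgceag  g
    5  bffdgceagbdhaedcbgca$dg  g
    6  bgca$dgbffdgceagbdhaedc  c
    7  ca$dgbffdgceagbdhaedcbg  g
    8  cbgca$dgbffdgceagbdhaed  d
    9  ceagbdhaedcbgca$dgbffdg  g
   10  dcbgca$dgbffdgceagbdhae  e
   11  dgbffdgceagbdhaedcbgca$  $
   12  dgceagbdhaedcbgca$dgbff  f
   13  dhaedcbgca$dgbffdgceagb  b
   14  eagbdhaedcbgca$dgbffdgc  c
   15  edcbgca$dgbffdgceagbdha  a
   16  fdgceagbdhaedcbgca$dgbf  f
   17  ffdgceagbdhaedcbgca$dgb  b
   18  gbdhaedcbgca$dgbffdgcea  a
   19  gbffdgceagbdhaedcbgca$d  d
   20  gca$dgbffdgceagbdhaedcb  b
   21  gceagbdhaedcbgca$dgbffd  d
   22  haedcbgca$dgbffdgceagbd  d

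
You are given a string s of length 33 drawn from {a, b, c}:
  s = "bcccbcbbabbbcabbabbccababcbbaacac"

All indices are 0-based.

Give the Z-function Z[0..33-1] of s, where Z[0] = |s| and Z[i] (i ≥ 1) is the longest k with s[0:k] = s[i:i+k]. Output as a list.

Z[0]=33
i=1: outside box; Z[1]=0
i=2: outside box; Z[2]=0
i=3: outside box; Z[3]=0
i=4: outside box; Z[4]=2 extend→box=[4,6)
i=5: min(r-i=1, Z[1]=0)=0; Z[5]=0
i=6: outside box; Z[6]=1 extend→box=[6,7)
i=7: outside box; Z[7]=1 extend→box=[7,8)
i=8: outside box; Z[8]=0
i=9: outside box; Z[9]=1 extend→box=[9,10)
i=10: outside box; Z[10]=1 extend→box=[10,11)
i=11: outside box; Z[11]=2 extend→box=[11,13)
i=12: min(r-i=1, Z[1]=0)=0; Z[12]=0
i=13: outside box; Z[13]=0
i=14: outside box; Z[14]=1 extend→box=[14,15)
i=15: outside box; Z[15]=1 extend→box=[15,16)
i=16: outside box; Z[16]=0
i=17: outside box; Z[17]=1 extend→box=[17,18)
i=18: outside box; Z[18]=3 extend→box=[18,21)
i=19: min(r-i=2, Z[1]=0)=0; Z[19]=0
i=20: min(r-i=1, Z[2]=0)=0; Z[20]=0
i=21: outside box; Z[21]=0
i=22: outside box; Z[22]=1 extend→box=[22,23)
i=23: outside box; Z[23]=0
i=24: outside box; Z[24]=2 extend→box=[24,26)
i=25: min(r-i=1, Z[1]=0)=0; Z[25]=0
i=26: outside box; Z[26]=1 extend→box=[26,27)
i=27: outside box; Z[27]=1 extend→box=[27,28)
i=28: outside box; Z[28]=0
i=29: outside box; Z[29]=0
i=30: outside box; Z[30]=0
i=31: outside box; Z[31]=0
i=32: outside box; Z[32]=0

[33, 0, 0, 0, 2, 0, 1, 1, 0, 1, 1, 2, 0, 0, 1, 1, 0, 1, 3, 0, 0, 0, 1, 0, 2, 0, 1, 1, 0, 0, 0, 0, 0]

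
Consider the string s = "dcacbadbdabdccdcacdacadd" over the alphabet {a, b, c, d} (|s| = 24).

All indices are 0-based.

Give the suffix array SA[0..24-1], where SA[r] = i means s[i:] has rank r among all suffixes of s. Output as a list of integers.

rank | idx | suffix
   0 |   9 | abdccdcacdacadd
   1 |  19 | acadd
   2 |   2 | acbadbdabdccdcacdacadd
   3 |  16 | acdacadd
   4 |   5 | adbdabdccdcacdacadd
   5 |  21 | add
   6 |   4 | badbdabdccdcacdacadd
   7 |   7 | bdabdccdcacdacadd
   8 |  10 | bdccdcacdacadd
   9 |   1 | cacbadbdabdccdcacdacadd
  10 |  15 | cacdacadd
  11 |  20 | cadd
  12 |   3 | cbadbdabdccdcacdacadd
  13 |  12 | ccdcacdacadd
  14 |  17 | cdacadd
  15 |  13 | cdcacdacadd
  16 |  23 | d
  17 |   8 | dabdccdcacdacadd
  18 |  18 | dacadd
  19 |   6 | dbdabdccdcacdacadd
  20 |   0 | dcacbadbdabdccdcacdacadd
  21 |  14 | dcacdacadd
  22 |  11 | dccdcacdacadd
  23 |  22 | dd

[9, 19, 2, 16, 5, 21, 4, 7, 10, 1, 15, 20, 3, 12, 17, 13, 23, 8, 18, 6, 0, 14, 11, 22]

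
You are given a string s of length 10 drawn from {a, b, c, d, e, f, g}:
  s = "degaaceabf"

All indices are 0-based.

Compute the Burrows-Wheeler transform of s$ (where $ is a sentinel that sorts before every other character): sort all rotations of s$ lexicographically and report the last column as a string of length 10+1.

rank  rotation     last
    0  $degaaceabf  f
    1  aaceabf$deg  g
    2  abf$degaace  e
    3  aceabf$dega  a
    4  bf$degaacea  a
    5  ceabf$degaa  a
    6  degaaceabf$  $
    7  eabf$degaac  c
    8  egaaceabf$d  d
    9  f$degaaceab  b
   10  gaaceabf$de  e

fgeaaa$cdbe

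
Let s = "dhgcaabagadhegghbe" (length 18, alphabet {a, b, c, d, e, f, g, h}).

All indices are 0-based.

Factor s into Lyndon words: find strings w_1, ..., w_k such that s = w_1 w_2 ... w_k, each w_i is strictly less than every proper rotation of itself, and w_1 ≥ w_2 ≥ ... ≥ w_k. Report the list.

["dhg", "c", "aabagadhegghbe"]

emit factor 1: 'dhg' (i=0, period=3)
emit factor 2: 'c' (i=3, period=1)
emit factor 3: 'aabagadhegghbe' (i=4, period=14)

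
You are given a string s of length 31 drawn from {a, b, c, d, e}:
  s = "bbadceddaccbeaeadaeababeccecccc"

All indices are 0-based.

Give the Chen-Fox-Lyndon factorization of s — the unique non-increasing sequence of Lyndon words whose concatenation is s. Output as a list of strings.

["b", "b", "adcedd", "accbeaeadae", "ababeccecccc"]

emit factor 1: 'b' (i=0, period=1)
emit factor 2: 'b' (i=1, period=1)
emit factor 3: 'adcedd' (i=2, period=6)
emit factor 4: 'accbeaeadae' (i=8, period=11)
emit factor 5: 'ababeccecccc' (i=19, period=12)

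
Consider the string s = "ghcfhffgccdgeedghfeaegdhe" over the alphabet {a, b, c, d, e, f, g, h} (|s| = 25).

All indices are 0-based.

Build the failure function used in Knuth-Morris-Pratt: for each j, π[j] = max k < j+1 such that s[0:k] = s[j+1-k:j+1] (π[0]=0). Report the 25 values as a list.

π[0] = 0
j=1 s[j]='h': π[1]=0 (border '')
j=2 s[j]='c': π[2]=0 (border '')
j=3 s[j]='f': π[3]=0 (border '')
j=4 s[j]='h': π[4]=0 (border '')
j=5 s[j]='f': π[5]=0 (border '')
j=6 s[j]='f': π[6]=0 (border '')
j=7 s[j]='g': π[7]=1 (border 'g')
j=8 s[j]='c': k: 1→0; π[8]=0 (border '')
j=9 s[j]='c': π[9]=0 (border '')
j=10 s[j]='d': π[10]=0 (border '')
j=11 s[j]='g': π[11]=1 (border 'g')
j=12 s[j]='e': k: 1→0; π[12]=0 (border '')
j=13 s[j]='e': π[13]=0 (border '')
j=14 s[j]='d': π[14]=0 (border '')
j=15 s[j]='g': π[15]=1 (border 'g')
j=16 s[j]='h': π[16]=2 (border 'gh')
j=17 s[j]='f': k: 2→0; π[17]=0 (border '')
j=18 s[j]='e': π[18]=0 (border '')
j=19 s[j]='a': π[19]=0 (border '')
j=20 s[j]='e': π[20]=0 (border '')
j=21 s[j]='g': π[21]=1 (border 'g')
j=22 s[j]='d': k: 1→0; π[22]=0 (border '')
j=23 s[j]='h': π[23]=0 (border '')
j=24 s[j]='e': π[24]=0 (border '')

[0, 0, 0, 0, 0, 0, 0, 1, 0, 0, 0, 1, 0, 0, 0, 1, 2, 0, 0, 0, 0, 1, 0, 0, 0]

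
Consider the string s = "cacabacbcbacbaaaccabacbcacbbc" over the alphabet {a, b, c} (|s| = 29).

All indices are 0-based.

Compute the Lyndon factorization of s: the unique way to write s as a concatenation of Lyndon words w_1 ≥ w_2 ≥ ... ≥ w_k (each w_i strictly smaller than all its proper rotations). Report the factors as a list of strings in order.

["c", "ac", "abacbcbacb", "aaaccabacbcacbbc"]

emit factor 1: 'c' (i=0, period=1)
emit factor 2: 'ac' (i=1, period=2)
emit factor 3: 'abacbcbacb' (i=3, period=10)
emit factor 4: 'aaaccabacbcacbbc' (i=13, period=16)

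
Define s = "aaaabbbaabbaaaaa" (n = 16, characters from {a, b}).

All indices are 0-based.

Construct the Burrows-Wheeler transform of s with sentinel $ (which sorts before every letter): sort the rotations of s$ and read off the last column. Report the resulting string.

aaaaab$abaaabbaba

rank  rotation           last
    0  $aaaabbbaabbaaaaa  a
    1  a$aaaabbbaabbaaaa  a
    2  aa$aaaabbbaabbaaa  a
    3  aaa$aaaabbbaabbaa  a
    4  aaaa$aaaabbbaabba  a
    5  aaaaa$aaaabbbaabb  b
    6  aaaabbbaabbaaaaa$  $
    7  aaabbbaabbaaaaa$a  a
    8  aabbaaaaa$aaaabbb  b
    9  aabbbaabbaaaaa$aa  a
   10  abbaaaaa$aaaabbba  a
   11  abbbaabbaaaaa$aaa  a
   12  baaaaa$aaaabbbaab  b
   13  baabbaaaaa$aaaabb  b
   14  bbaaaaa$aaaabbbaa  a
   15  bbaabbaaaaa$aaaab  b
   16  bbbaabbaaaaa$aaaa  a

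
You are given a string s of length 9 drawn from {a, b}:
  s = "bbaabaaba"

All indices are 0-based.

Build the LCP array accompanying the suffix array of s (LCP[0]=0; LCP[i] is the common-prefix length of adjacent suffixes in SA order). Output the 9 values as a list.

[0, 1, 4, 1, 3, 0, 2, 5, 1]

sorted suffixes:
  #0 SA[0]=8  'a'
  #1 SA[1]=5  'aaba'
  #2 SA[2]=2  'aabaaba'
  #3 SA[3]=6  'aba'
  #4 SA[4]=3  'abaaba'
  #5 SA[5]=7  'ba'
  #6 SA[6]=4  'baaba'
  #7 SA[7]=1  'baabaaba'
  #8 SA[8]=0  'bbaabaaba'

SA = [8, 5, 2, 6, 3, 7, 4, 1, 0]
[i] adj suffixes → lcp
  [1] 8/5 → 1 ('a')
  [2] 5/2 → 4 ('aaba')
  [3] 2/6 → 1 ('a')
  [4] 6/3 → 3 ('aba')
  [5] 3/7 → 0 ('')
  [6] 7/4 → 2 ('ba')
  [7] 4/1 → 5 ('baaba')
  [8] 1/0 → 1 ('b')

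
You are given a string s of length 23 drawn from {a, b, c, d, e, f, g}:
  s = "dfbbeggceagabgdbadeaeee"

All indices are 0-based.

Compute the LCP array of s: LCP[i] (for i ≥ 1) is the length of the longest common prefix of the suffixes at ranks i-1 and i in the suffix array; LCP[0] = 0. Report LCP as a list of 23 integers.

sorted suffixes:
  #0 SA[0]=11  'abgdbadeaeee'
  #1 SA[1]=16  'adeaeee'
  #2 SA[2]=19  'aeee'
  #3 SA[3]=9  'agabgdbadeaeee'
  #4 SA[4]=15  'badeaeee'
  #5 SA[5]=2  'bbeggceagabgdbadeaeee'
  #6 SA[6]=3  'beggceagabgdbadeaeee'
  #7 SA[7]=12  'bgdbadeaeee'
  #8 SA[8]=7  'ceagabgdbadeaeee'
  #9 SA[9]=14  'dbadeaeee'
  #10 SA[10]=17  'deaeee'
  #11 SA[11]=0  'dfbbeggceagabgdbadeaeee'
  #12 SA[12]=22  'e'
  #13 SA[13]=18  'eaeee'
  #14 SA[14]=8  'eagabgdbadeaeee'
  #15 SA[15]=21  'ee'
  #16 SA[16]=20  'eee'
  #17 SA[17]=4  'eggceagabgdbadeaeee'
  #18 SA[18]=1  'fbbeggceagabgdbadeaeee'
  #19 SA[19]=10  'gabgdbadeaeee'
  #20 SA[20]=6  'gceagabgdbadeaeee'
  #21 SA[21]=13  'gdbadeaeee'
  #22 SA[22]=5  'ggceagabgdbadeaeee'

SA = [11, 16, 19, 9, 15, 2, 3, 12, 7, 14, 17, 0, 22, 18, 8, 21, 20, 4, 1, 10, 6, 13, 5]
[i] adj suffixes → lcp
  [1] 11/16 → 1 ('a')
  [2] 16/19 → 1 ('a')
  [3] 19/9 → 1 ('a')
  [4] 9/15 → 0 ('')
  [5] 15/2 → 1 ('b')
  [6] 2/3 → 1 ('b')
  [7] 3/12 → 1 ('b')
  [8] 12/7 → 0 ('')
  [9] 7/14 → 0 ('')
  [10] 14/17 → 1 ('d')
  [11] 17/0 → 1 ('d')
  [12] 0/22 → 0 ('')
  [13] 22/18 → 1 ('e')
  [14] 18/8 → 2 ('ea')
  [15] 8/21 → 1 ('e')
  [16] 21/20 → 2 ('ee')
  [17] 20/4 → 1 ('e')
  [18] 4/1 → 0 ('')
  [19] 1/10 → 0 ('')
  [20] 10/6 → 1 ('g')
  [21] 6/13 → 1 ('g')
  [22] 13/5 → 1 ('g')

[0, 1, 1, 1, 0, 1, 1, 1, 0, 0, 1, 1, 0, 1, 2, 1, 2, 1, 0, 0, 1, 1, 1]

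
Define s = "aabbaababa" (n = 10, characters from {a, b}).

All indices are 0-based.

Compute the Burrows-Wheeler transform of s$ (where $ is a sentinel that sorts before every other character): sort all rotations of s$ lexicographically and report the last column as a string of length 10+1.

rank  rotation     last
    0  $aabbaababa  a
    1  a$aabbaabab  b
    2  aababa$aabb  b
    3  aabbaababa$  $
    4  aba$aabbaab  b
    5  ababa$aabba  a
    6  abbaababa$a  a
    7  ba$aabbaaba  a
    8  baababa$aab  b
    9  baba$aabbaa  a
   10  bbaababa$aa  a

abb$baaabaa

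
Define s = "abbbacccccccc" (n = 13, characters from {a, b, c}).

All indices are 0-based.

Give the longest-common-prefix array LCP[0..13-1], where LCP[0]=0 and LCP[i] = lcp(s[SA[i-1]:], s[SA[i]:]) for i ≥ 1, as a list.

[0, 1, 0, 1, 2, 0, 1, 2, 3, 4, 5, 6, 7]

sorted suffixes:
  #0 SA[0]=0  'abbbacccccccc'
  #1 SA[1]=4  'acccccccc'
  #2 SA[2]=3  'bacccccccc'
  #3 SA[3]=2  'bbacccccccc'
  #4 SA[4]=1  'bbbacccccccc'
  #5 SA[5]=12  'c'
  #6 SA[6]=11  'cc'
  #7 SA[7]=10  'ccc'
  #8 SA[8]=9  'cccc'
  #9 SA[9]=8  'ccccc'
  #10 SA[10]=7  'cccccc'
  #11 SA[11]=6  'ccccccc'
  #12 SA[12]=5  'cccccccc'

SA = [0, 4, 3, 2, 1, 12, 11, 10, 9, 8, 7, 6, 5]
rank  pair      lcp
   1  s[0:],s[4:]  1  'a'
   2  s[4:],s[3:]  0  ''
   3  s[3:],s[2:]  1  'b'
   4  s[2:],s[1:]  2  'bb'
   5  s[1:],s[12:]  0  ''
   6  s[12:],s[11:]  1  'c'
   7  s[11:],s[10:]  2  'cc'
   8  s[10:],s[9:]  3  'ccc'
   9  s[9:],s[8:]  4  'cccc'
  10  s[8:],s[7:]  5  'ccccc'
  11  s[7:],s[6:]  6  'cccccc'
  12  s[6:],s[5:]  7  'ccccccc'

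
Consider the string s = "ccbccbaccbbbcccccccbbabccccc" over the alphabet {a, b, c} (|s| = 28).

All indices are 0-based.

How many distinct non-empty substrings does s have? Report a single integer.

rank | idx | suffix
   0 |  21 | abccccc
   1 |   6 | accbbbcccccccbbabccccc
   2 |  20 | babccccc
   3 |   5 | baccbbbcccccccbbabccccc
   4 |  19 | bbabccccc
   5 |   9 | bbbcccccccbbabccccc
   6 |  10 | bbcccccccbbabccccc
   7 |   2 | bccbaccbbbcccccccbbabccccc
   8 |  22 | bccccc
   9 |  11 | bcccccccbbabccccc
  10 |  27 | c
  11 |   4 | cbaccbbbcccccccbbabccccc
  12 |  18 | cbbabccccc
  13 |   8 | cbbbcccccccbbabccccc
  14 |   1 | cbccbaccbbbcccccccbbabccccc
  15 |  26 | cc
  16 |   3 | ccbaccbbbcccccccbbabccccc
  17 |  17 | ccbbabccccc
  18 |   7 | ccbbbcccccccbbabccccc
  19 |   0 | ccbccbaccbbbcccccccbbabccccc
  20 |  25 | ccc
  21 |  16 | cccbbabccccc
  22 |  24 | cccc
  23 |  15 | ccccbbabccccc
  24 |  23 | ccccc
  25 |  14 | cccccbbabccccc
  26 |  13 | ccccccbbabccccc
  27 |  12 | cccccccbbabccccc

SA = [21, 6, 20, 5, 19, 9, 10, 2, 22, 11, 27, 4, 18, 8, 1, 26, 3, 17, 7, 0, 25, 16, 24, 15, 23, 14, 13, 12]
rank  pair      lcp
   1  s[21:],s[6:]  1  'a'
   2  s[6:],s[20:]  0  ''
   3  s[20:],s[5:]  2  'ba'
   4  s[5:],s[19:]  1  'b'
   5  s[19:],s[9:]  2  'bb'
   6  s[9:],s[10:]  2  'bb'
   7  s[10:],s[2:]  1  'b'
   8  s[2:],s[22:]  3  'bcc'
   9  s[22:],s[11:]  6  'bccccc'
  10  s[11:],s[27:]  0  ''
  11  s[27:],s[4:]  1  'c'
  12  s[4:],s[18:]  2  'cb'
  13  s[18:],s[8:]  3  'cbb'
  14  s[8:],s[1:]  2  'cb'
  15  s[1:],s[26:]  1  'c'
  16  s[26:],s[3:]  2  'cc'
  17  s[3:],s[17:]  3  'ccb'
  18  s[17:],s[7:]  4  'ccbb'
  19  s[7:],s[0:]  3  'ccb'
  20  s[0:],s[25:]  2  'cc'
  21  s[25:],s[16:]  3  'ccc'
  22  s[16:],s[24:]  3  'ccc'
  23  s[24:],s[15:]  4  'cccc'
  24  s[15:],s[23:]  4  'cccc'
  25  s[23:],s[14:]  5  'ccccc'
  26  s[14:],s[13:]  5  'ccccc'
  27  s[13:],s[12:]  6  'cccccc'

n(n+1)/2 = 28·29/2 = 406
Σ LCP = 0 + 1 + 0 + 2 + 1 + 2 + 2 + 1 + 3 + 6 + 0 + 1 + 2 + 3 + 2 + 1 + 2 + 3 + 4 + 3 + 2 + 3 + 3 + 4 + 4 + 5 + 5 + 6 = 71
distinct = 406 − 71 = 335

335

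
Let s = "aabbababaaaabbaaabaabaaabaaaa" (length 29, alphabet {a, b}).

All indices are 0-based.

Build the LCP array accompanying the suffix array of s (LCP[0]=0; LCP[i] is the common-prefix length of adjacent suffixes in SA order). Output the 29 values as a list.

rank→(start, suffix):
  0 → (28, 'a')
  1 → (27, 'aa')
  2 → (26, 'aaa')
  3 → (25, 'aaaa')
  4 → (8, 'aaaabbaaabaabaaabaaaa')
  5 → (21, 'aaabaaaa')
  6 → (14, 'aaabaabaaabaaaa')
  7 → (9, 'aaabbaaabaabaaabaaaa')
  8 → (22, 'aabaaaa')
  9 → (18, 'aabaaabaaaa')
  10 → (15, 'aabaabaaabaaaa')
  11 → (10, 'aabbaaabaabaaabaaaa')
  12 → (0, 'aabbababaaaabbaaabaabaaabaaaa')
  13 → (23, 'abaaaa')
  14 → (6, 'abaaaabbaaabaabaaabaaaa')
  15 → (19, 'abaaabaaaa')
  16 → (16, 'abaabaaabaaaa')
  17 → (4, 'ababaaaabbaaabaabaaabaaaa')
  18 → (11, 'abbaaabaabaaabaaaa')
  19 → (1, 'abbababaaaabbaaabaabaaabaaaa')
  20 → (24, 'baaaa')
  21 → (7, 'baaaabbaaabaabaaabaaaa')
  22 → (20, 'baaabaaaa')
  23 → (13, 'baaabaabaaabaaaa')
  24 → (17, 'baabaaabaaaa')
  25 → (5, 'babaaaabbaaabaabaaabaaaa')
  26 → (3, 'bababaaaabbaaabaabaaabaaaa')
  27 → (12, 'bbaaabaabaaabaaaa')
  28 → (2, 'bbababaaaabbaaabaabaaabaaaa')

SA = [28, 27, 26, 25, 8, 21, 14, 9, 22, 18, 15, 10, 0, 23, 6, 19, 16, 4, 11, 1, 24, 7, 20, 13, 17, 5, 3, 12, 2]
[i] adj suffixes → lcp
  [1] 28/27 → 1 ('a')
  [2] 27/26 → 2 ('aa')
  [3] 26/25 → 3 ('aaa')
  [4] 25/8 → 4 ('aaaa')
  [5] 8/21 → 3 ('aaa')
  [6] 21/14 → 6 ('aaabaa')
  [7] 14/9 → 4 ('aaab')
  [8] 9/22 → 2 ('aa')
  [9] 22/18 → 6 ('aabaaa')
  [10] 18/15 → 5 ('aabaa')
  [11] 15/10 → 3 ('aab')
  [12] 10/0 → 5 ('aabba')
  [13] 0/23 → 1 ('a')
  [14] 23/6 → 6 ('abaaaa')
  [15] 6/19 → 5 ('abaaa')
  [16] 19/16 → 4 ('abaa')
  [17] 16/4 → 3 ('aba')
  [18] 4/11 → 2 ('ab')
  [19] 11/1 → 4 ('abba')
  [20] 1/24 → 0 ('')
  [21] 24/7 → 5 ('baaaa')
  [22] 7/20 → 4 ('baaa')
  [23] 20/13 → 7 ('baaabaa')
  [24] 13/17 → 3 ('baa')
  [25] 17/5 → 2 ('ba')
  [26] 5/3 → 4 ('baba')
  [27] 3/12 → 1 ('b')
  [28] 12/2 → 3 ('bba')

[0, 1, 2, 3, 4, 3, 6, 4, 2, 6, 5, 3, 5, 1, 6, 5, 4, 3, 2, 4, 0, 5, 4, 7, 3, 2, 4, 1, 3]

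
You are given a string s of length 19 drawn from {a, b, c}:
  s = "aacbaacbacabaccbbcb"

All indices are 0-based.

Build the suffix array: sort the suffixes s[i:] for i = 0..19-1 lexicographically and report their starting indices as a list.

[0, 4, 10, 8, 1, 5, 12, 18, 3, 7, 11, 15, 16, 9, 17, 2, 6, 14, 13]

rank→(start, suffix):
  0 → (0, 'aacbaacbacabaccbbcb')
  1 → (4, 'aacbacabaccbbcb')
  2 → (10, 'abaccbbcb')
  3 → (8, 'acabaccbbcb')
  4 → (1, 'acbaacbacabaccbbcb')
  5 → (5, 'acbacabaccbbcb')
  6 → (12, 'accbbcb')
  7 → (18, 'b')
  8 → (3, 'baacbacabaccbbcb')
  9 → (7, 'bacabaccbbcb')
  10 → (11, 'baccbbcb')
  11 → (15, 'bbcb')
  12 → (16, 'bcb')
  13 → (9, 'cabaccbbcb')
  14 → (17, 'cb')
  15 → (2, 'cbaacbacabaccbbcb')
  16 → (6, 'cbacabaccbbcb')
  17 → (14, 'cbbcb')
  18 → (13, 'ccbbcb')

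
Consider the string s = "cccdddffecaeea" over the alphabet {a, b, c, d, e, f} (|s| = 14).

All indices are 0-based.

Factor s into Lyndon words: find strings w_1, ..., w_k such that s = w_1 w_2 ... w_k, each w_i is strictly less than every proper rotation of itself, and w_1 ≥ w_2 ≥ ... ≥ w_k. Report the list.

["cccdddffe", "c", "aee", "a"]

emit factor 1: 'cccdddffe' (i=0, period=9)
emit factor 2: 'c' (i=9, period=1)
emit factor 3: 'aee' (i=10, period=3)
emit factor 4: 'a' (i=13, period=1)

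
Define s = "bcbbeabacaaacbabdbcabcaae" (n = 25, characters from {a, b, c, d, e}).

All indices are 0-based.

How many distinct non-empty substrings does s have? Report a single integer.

rank→(start, suffix):
  0 → (9, 'aaacbabdbcabcaae')
  1 → (10, 'aacbabdbcabcaae')
  2 → (22, 'aae')
  3 → (5, 'abacaaacbabdbcabcaae')
  4 → (19, 'abcaae')
  5 → (14, 'abdbcabcaae')
  6 → (7, 'acaaacbabdbcabcaae')
  7 → (11, 'acbabdbcabcaae')
  8 → (23, 'ae')
  9 → (13, 'babdbcabcaae')
  10 → (6, 'bacaaacbabdbcabcaae')
  11 → (2, 'bbeabacaaacbabdbcabcaae')
  12 → (20, 'bcaae')
  13 → (17, 'bcabcaae')
  14 → (0, 'bcbbeabacaaacbabdbcabcaae')
  15 → (15, 'bdbcabcaae')
  16 → (3, 'beabacaaacbabdbcabcaae')
  17 → (8, 'caaacbabdbcabcaae')
  18 → (21, 'caae')
  19 → (18, 'cabcaae')
  20 → (12, 'cbabdbcabcaae')
  21 → (1, 'cbbeabacaaacbabdbcabcaae')
  22 → (16, 'dbcabcaae')
  23 → (24, 'e')
  24 → (4, 'eabacaaacbabdbcabcaae')

SA = [9, 10, 22, 5, 19, 14, 7, 11, 23, 13, 6, 2, 20, 17, 0, 15, 3, 8, 21, 18, 12, 1, 16, 24, 4]
rank  pair      lcp
   1  s[9:],s[10:]  2  'aa'
   2  s[10:],s[22:]  2  'aa'
   3  s[22:],s[5:]  1  'a'
   4  s[5:],s[19:]  2  'ab'
   5  s[19:],s[14:]  2  'ab'
   6  s[14:],s[7:]  1  'a'
   7  s[7:],s[11:]  2  'ac'
   8  s[11:],s[23:]  1  'a'
   9  s[23:],s[13:]  0  ''
  10  s[13:],s[6:]  2  'ba'
  11  s[6:],s[2:]  1  'b'
  12  s[2:],s[20:]  1  'b'
  13  s[20:],s[17:]  3  'bca'
  14  s[17:],s[0:]  2  'bc'
  15  s[0:],s[15:]  1  'b'
  16  s[15:],s[3:]  1  'b'
  17  s[3:],s[8:]  0  ''
  18  s[8:],s[21:]  3  'caa'
  19  s[21:],s[18:]  2  'ca'
  20  s[18:],s[12:]  1  'c'
  21  s[12:],s[1:]  2  'cb'
  22  s[1:],s[16:]  0  ''
  23  s[16:],s[24:]  0  ''
  24  s[24:],s[4:]  1  'e'

n(n+1)/2 = 25·26/2 = 325
Σ LCP = 0 + 2 + 2 + 1 + 2 + 2 + 1 + 2 + 1 + 0 + 2 + 1 + 1 + 3 + 2 + 1 + 1 + 0 + 3 + 2 + 1 + 2 + 0 + 0 + 1 = 33
distinct = 325 − 33 = 292

292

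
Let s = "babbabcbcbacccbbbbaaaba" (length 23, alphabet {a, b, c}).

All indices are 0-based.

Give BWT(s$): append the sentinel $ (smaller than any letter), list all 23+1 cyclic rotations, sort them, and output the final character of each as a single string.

abbaabbbab$bcbabccabcbca

rank  rotation                  last
    0  $babbabcbcbacccbbbbaaaba  a
    1  a$babbabcbcbacccbbbbaaab  b
    2  aaaba$babbabcbcbacccbbbb  b
    3  aaba$babbabcbcbacccbbbba  a
    4  aba$babbabcbcbacccbbbbaa  a
    5  abbabcbcbacccbbbbaaaba$b  b
    6  abcbcbacccbbbbaaaba$babb  b
    7  acccbbbbaaaba$babbabcbcb  b
    8  ba$babbabcbcbacccbbbbaaa  a
    9  baaaba$babbabcbcbacccbbb  b
   10  babbabcbcbacccbbbbaaaba$  $
   11  babcbcbacccbbbbaaaba$bab  b
   12  bacccbbbbaaaba$babbabcbc  c
   13  bbaaaba$babbabcbcbacccbb  b
   14  bbabcbcbacccbbbbaaaba$ba  a
   15  bbbaaaba$babbabcbcbacccb  b
   16  bbbbaaaba$babbabcbcbaccc  c
   17  bcbacccbbbbaaaba$babbabc  c
   18  bcbcbacccbbbbaaaba$babba  a
   19  cbacccbbbbaaaba$babbabcb  b
   20  cbbbbaaaba$babbabcbcbacc  c
   21  cbcbacccbbbbaaaba$babbab  b
   22  ccbbbbaaaba$babbabcbcbac  c
   23  cccbbbbaaaba$babbabcbcba  a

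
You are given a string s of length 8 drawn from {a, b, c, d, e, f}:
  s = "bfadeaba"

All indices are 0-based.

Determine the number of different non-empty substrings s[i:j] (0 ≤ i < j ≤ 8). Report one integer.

33

rank | idx | suffix
   0 |   7 | a
   1 |   5 | aba
   2 |   2 | adeaba
   3 |   6 | ba
   4 |   0 | bfadeaba
   5 |   3 | deaba
   6 |   4 | eaba
   7 |   1 | fadeaba

SA = [7, 5, 2, 6, 0, 3, 4, 1]
rank  pair      lcp
   1  s[7:],s[5:]  1  'a'
   2  s[5:],s[2:]  1  'a'
   3  s[2:],s[6:]  0  ''
   4  s[6:],s[0:]  1  'b'
   5  s[0:],s[3:]  0  ''
   6  s[3:],s[4:]  0  ''
   7  s[4:],s[1:]  0  ''

n(n+1)/2 = 8·9/2 = 36
Σ LCP = 0 + 1 + 1 + 0 + 1 + 0 + 0 + 0 = 3
distinct = 36 − 3 = 33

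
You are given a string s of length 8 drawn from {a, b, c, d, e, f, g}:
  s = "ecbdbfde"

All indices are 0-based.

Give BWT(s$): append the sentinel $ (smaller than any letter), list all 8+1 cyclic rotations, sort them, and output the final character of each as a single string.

rank  rotation   last
    0  $ecbdbfde  e
    1  bdbfde$ec  c
    2  bfde$ecbd  d
    3  cbdbfde$e  e
    4  dbfde$ecb  b
    5  de$ecbdbf  f
    6  e$ecbdbfd  d
    7  ecbdbfde$  $
    8  fde$ecbdb  b

ecdebfd$b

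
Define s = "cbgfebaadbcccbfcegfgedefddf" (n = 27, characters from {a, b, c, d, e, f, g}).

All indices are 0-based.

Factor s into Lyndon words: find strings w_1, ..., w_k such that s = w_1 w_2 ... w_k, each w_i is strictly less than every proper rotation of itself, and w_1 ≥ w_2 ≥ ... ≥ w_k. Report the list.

["c", "bgfe", "b", "aadbcccbfcegfgedefddf"]

emit factor 1: 'c' (i=0, period=1)
emit factor 2: 'bgfe' (i=1, period=4)
emit factor 3: 'b' (i=5, period=1)
emit factor 4: 'aadbcccbfcegfgedefddf' (i=6, period=21)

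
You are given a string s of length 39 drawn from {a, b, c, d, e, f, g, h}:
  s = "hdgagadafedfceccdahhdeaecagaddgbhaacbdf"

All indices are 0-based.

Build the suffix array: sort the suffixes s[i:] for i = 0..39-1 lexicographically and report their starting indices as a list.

[33, 34, 5, 27, 22, 7, 3, 25, 17, 36, 31, 24, 35, 14, 15, 12, 6, 16, 28, 20, 37, 10, 1, 29, 21, 23, 13, 9, 38, 11, 8, 4, 26, 2, 30, 32, 19, 0, 18]

rank→(start, suffix):
  0 → (33, 'aacbdf')
  1 → (34, 'acbdf')
  2 → (5, 'adafedfceccdahhdeaecagaddgbhaacbdf')
  3 → (27, 'addgbhaacbdf')
  4 → (22, 'aecagaddgbhaacbdf')
  5 → (7, 'afedfceccdahhdeaecagaddgbhaacbdf')
  6 → (3, 'agadafedfceccdahhdeaecagaddgbhaacbdf')
  7 → (25, 'agaddgbhaacbdf')
  8 → (17, 'ahhdeaecagaddgbhaacbdf')
  9 → (36, 'bdf')
  10 → (31, 'bhaacbdf')
  11 → (24, 'cagaddgbhaacbdf')
  12 → (35, 'cbdf')
  13 → (14, 'ccdahhdeaecagaddgbhaacbdf')
  14 → (15, 'cdahhdeaecagaddgbhaacbdf')
  15 → (12, 'ceccdahhdeaecagaddgbhaacbdf')
  16 → (6, 'dafedfceccdahhdeaecagaddgbhaacbdf')
  17 → (16, 'dahhdeaecagaddgbhaacbdf')
  18 → (28, 'ddgbhaacbdf')
  19 → (20, 'deaecagaddgbhaacbdf')
  20 → (37, 'df')
  21 → (10, 'dfceccdahhdeaecagaddgbhaacbdf')
  22 → (1, 'dgagadafedfceccdahhdeaecagaddgbhaacbdf')
  23 → (29, 'dgbhaacbdf')
  24 → (21, 'eaecagaddgbhaacbdf')
  25 → (23, 'ecagaddgbhaacbdf')
  26 → (13, 'eccdahhdeaecagaddgbhaacbdf')
  27 → (9, 'edfceccdahhdeaecagaddgbhaacbdf')
  28 → (38, 'f')
  29 → (11, 'fceccdahhdeaecagaddgbhaacbdf')
  30 → (8, 'fedfceccdahhdeaecagaddgbhaacbdf')
  31 → (4, 'gadafedfceccdahhdeaecagaddgbhaacbdf')
  32 → (26, 'gaddgbhaacbdf')
  33 → (2, 'gagadafedfceccdahhdeaecagaddgbhaacbdf')
  34 → (30, 'gbhaacbdf')
  35 → (32, 'haacbdf')
  36 → (19, 'hdeaecagaddgbhaacbdf')
  37 → (0, 'hdgagadafedfceccdahhdeaecagaddgbhaacbdf')
  38 → (18, 'hhdeaecagaddgbhaacbdf')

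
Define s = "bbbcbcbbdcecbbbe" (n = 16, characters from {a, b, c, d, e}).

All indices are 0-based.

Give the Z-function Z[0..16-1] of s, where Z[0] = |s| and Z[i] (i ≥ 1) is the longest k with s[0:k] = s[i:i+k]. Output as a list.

[16, 2, 1, 0, 1, 0, 2, 1, 0, 0, 0, 0, 3, 2, 1, 0]

Z[0]=16
i=1: fresh scan; Z[1]=2 grow→box=[1,3)
i=2: min(r-i=1, Z[1]=2)=1; Z[2]=1
i=3: fresh scan; Z[3]=0
i=4: fresh scan; Z[4]=1 grow→box=[4,5)
i=5: fresh scan; Z[5]=0
i=6: fresh scan; Z[6]=2 grow→box=[6,8)
i=7: min(r-i=1, Z[1]=2)=1; Z[7]=1
i=8: fresh scan; Z[8]=0
i=9: fresh scan; Z[9]=0
i=10: fresh scan; Z[10]=0
i=11: fresh scan; Z[11]=0
i=12: fresh scan; Z[12]=3 grow→box=[12,15)
i=13: min(r-i=2, Z[1]=2)=2; Z[13]=2
i=14: min(r-i=1, Z[2]=1)=1; Z[14]=1
i=15: fresh scan; Z[15]=0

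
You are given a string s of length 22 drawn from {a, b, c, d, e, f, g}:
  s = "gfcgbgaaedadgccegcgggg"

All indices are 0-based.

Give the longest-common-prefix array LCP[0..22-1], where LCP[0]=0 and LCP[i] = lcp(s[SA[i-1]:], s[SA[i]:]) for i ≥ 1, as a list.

rank | idx | suffix
   0 |   6 | aaedadgccegcgggg
   1 |  10 | adgccegcgggg
   2 |   7 | aedadgccegcgggg
   3 |   4 | bgaaedadgccegcgggg
   4 |  13 | ccegcgggg
   5 |  14 | cegcgggg
   6 |   2 | cgbgaaedadgccegcgggg
   7 |  17 | cgggg
   8 |   9 | dadgccegcgggg
   9 |  11 | dgccegcgggg
  10 |   8 | edadgccegcgggg
  11 |  15 | egcgggg
  12 |   1 | fcgbgaaedadgccegcgggg
  13 |  21 | g
  14 |   5 | gaaedadgccegcgggg
  15 |   3 | gbgaaedadgccegcgggg
  16 |  12 | gccegcgggg
  17 |  16 | gcgggg
  18 |   0 | gfcgbgaaedadgccegcgggg
  19 |  20 | gg
  20 |  19 | ggg
  21 |  18 | gggg

SA = [6, 10, 7, 4, 13, 14, 2, 17, 9, 11, 8, 15, 1, 21, 5, 3, 12, 16, 0, 20, 19, 18]
rank  pair      lcp
   1  s[6:],s[10:]  1  'a'
   2  s[10:],s[7:]  1  'a'
   3  s[7:],s[4:]  0  ''
   4  s[4:],s[13:]  0  ''
   5  s[13:],s[14:]  1  'c'
   6  s[14:],s[2:]  1  'c'
   7  s[2:],s[17:]  2  'cg'
   8  s[17:],s[9:]  0  ''
   9  s[9:],s[11:]  1  'd'
  10  s[11:],s[8:]  0  ''
  11  s[8:],s[15:]  1  'e'
  12  s[15:],s[1:]  0  ''
  13  s[1:],s[21:]  0  ''
  14  s[21:],s[5:]  1  'g'
  15  s[5:],s[3:]  1  'g'
  16  s[3:],s[12:]  1  'g'
  17  s[12:],s[16:]  2  'gc'
  18  s[16:],s[0:]  1  'g'
  19  s[0:],s[20:]  1  'g'
  20  s[20:],s[19:]  2  'gg'
  21  s[19:],s[18:]  3  'ggg'

[0, 1, 1, 0, 0, 1, 1, 2, 0, 1, 0, 1, 0, 0, 1, 1, 1, 2, 1, 1, 2, 3]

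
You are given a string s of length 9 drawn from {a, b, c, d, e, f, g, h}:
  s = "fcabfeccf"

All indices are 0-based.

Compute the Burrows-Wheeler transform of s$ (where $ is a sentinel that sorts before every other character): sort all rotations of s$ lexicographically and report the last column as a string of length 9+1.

fcafecfc$b

rank  rotation    last
    0  $fcabfeccf  f
    1  abfeccf$fc  c
    2  bfeccf$fca  a
    3  cabfeccf$f  f
    4  ccf$fcabfe  e
    5  cf$fcabfec  c
    6  eccf$fcabf  f
    7  f$fcabfecc  c
    8  fcabfeccf$  $
    9  feccf$fcab  b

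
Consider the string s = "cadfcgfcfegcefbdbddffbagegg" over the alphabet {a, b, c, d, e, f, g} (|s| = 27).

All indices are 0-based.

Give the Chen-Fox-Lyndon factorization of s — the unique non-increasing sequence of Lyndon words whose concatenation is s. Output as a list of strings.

emit factor 1: 'c' (i=0, period=1)
emit factor 2: 'adfcgfcfegcefbdbddffbagegg' (i=1, period=26)

["c", "adfcgfcfegcefbdbddffbagegg"]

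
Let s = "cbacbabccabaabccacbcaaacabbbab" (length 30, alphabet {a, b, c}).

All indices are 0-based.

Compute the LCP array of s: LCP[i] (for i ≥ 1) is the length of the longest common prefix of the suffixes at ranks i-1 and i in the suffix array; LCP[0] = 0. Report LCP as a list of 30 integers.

[0, 2, 2, 1, 2, 2, 2, 5, 1, 2, 3, 0, 1, 2, 3, 2, 1, 2, 1, 2, 4, 0, 2, 3, 2, 1, 3, 2, 1, 3]

rank→(start, suffix):
  0 → (20, 'aaacabbbab')
  1 → (11, 'aabccacbcaaacabbbab')
  2 → (21, 'aacabbbab')
  3 → (28, 'ab')
  4 → (9, 'abaabccacbcaaacabbbab')
  5 → (24, 'abbbab')
  6 → (5, 'abccabaabccacbcaaacabbbab')
  7 → (12, 'abccacbcaaacabbbab')
  8 → (22, 'acabbbab')
  9 → (2, 'acbabccabaabccacbcaaacabbbab')
  10 → (16, 'acbcaaacabbbab')
  11 → (29, 'b')
  12 → (10, 'baabccacbcaaacabbbab')
  13 → (27, 'bab')
  14 → (4, 'babccabaabccacbcaaacabbbab')
  15 → (1, 'bacbabccabaabccacbcaaacabbbab')
  16 → (26, 'bbab')
  17 → (25, 'bbbab')
  18 → (18, 'bcaaacabbbab')
  19 → (6, 'bccabaabccacbcaaacabbbab')
  20 → (13, 'bccacbcaaacabbbab')
  21 → (19, 'caaacabbbab')
  22 → (8, 'cabaabccacbcaaacabbbab')
  23 → (23, 'cabbbab')
  24 → (15, 'cacbcaaacabbbab')
  25 → (3, 'cbabccabaabccacbcaaacabbbab')
  26 → (0, 'cbacbabccabaabccacbcaaacabbbab')
  27 → (17, 'cbcaaacabbbab')
  28 → (7, 'ccabaabccacbcaaacabbbab')
  29 → (14, 'ccacbcaaacabbbab')

SA = [20, 11, 21, 28, 9, 24, 5, 12, 22, 2, 16, 29, 10, 27, 4, 1, 26, 25, 18, 6, 13, 19, 8, 23, 15, 3, 0, 17, 7, 14]
i: (SA[i-1],SA[i]) lcp shared
  1: (20,11) 2 'aa'
  2: (11,21) 2 'aa'
  3: (21,28) 1 'a'
  4: (28,9) 2 'ab'
  5: (9,24) 2 'ab'
  6: (24,5) 2 'ab'
  7: (5,12) 5 'abcca'
  8: (12,22) 1 'a'
  9: (22,2) 2 'ac'
  10: (2,16) 3 'acb'
  11: (16,29) 0 ''
  12: (29,10) 1 'b'
  13: (10,27) 2 'ba'
  14: (27,4) 3 'bab'
  15: (4,1) 2 'ba'
  16: (1,26) 1 'b'
  17: (26,25) 2 'bb'
  18: (25,18) 1 'b'
  19: (18,6) 2 'bc'
  20: (6,13) 4 'bcca'
  21: (13,19) 0 ''
  22: (19,8) 2 'ca'
  23: (8,23) 3 'cab'
  24: (23,15) 2 'ca'
  25: (15,3) 1 'c'
  26: (3,0) 3 'cba'
  27: (0,17) 2 'cb'
  28: (17,7) 1 'c'
  29: (7,14) 3 'cca'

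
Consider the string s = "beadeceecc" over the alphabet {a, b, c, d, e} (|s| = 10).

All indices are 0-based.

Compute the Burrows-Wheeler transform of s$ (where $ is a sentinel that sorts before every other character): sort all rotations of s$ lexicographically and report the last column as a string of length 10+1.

ce$ceeabedc

rank  rotation     last
    0  $beadeceecc  c
    1  adeceecc$be  e
    2  beadeceecc$  $
    3  c$beadeceec  c
    4  cc$beadecee  e
    5  ceecc$beade  e
    6  deceecc$bea  a
    7  eadeceecc$b  b
    8  ecc$beadece  e
    9  eceecc$bead  d
   10  eecc$beadec  c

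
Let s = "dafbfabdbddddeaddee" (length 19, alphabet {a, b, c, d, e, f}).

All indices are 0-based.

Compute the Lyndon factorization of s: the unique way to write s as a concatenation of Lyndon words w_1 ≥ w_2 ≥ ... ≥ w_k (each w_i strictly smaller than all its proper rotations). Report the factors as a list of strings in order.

["d", "afbf", "abdbddddeaddee"]

emit factor 1: 'd' (i=0, period=1)
emit factor 2: 'afbf' (i=1, period=4)
emit factor 3: 'abdbddddeaddee' (i=5, period=14)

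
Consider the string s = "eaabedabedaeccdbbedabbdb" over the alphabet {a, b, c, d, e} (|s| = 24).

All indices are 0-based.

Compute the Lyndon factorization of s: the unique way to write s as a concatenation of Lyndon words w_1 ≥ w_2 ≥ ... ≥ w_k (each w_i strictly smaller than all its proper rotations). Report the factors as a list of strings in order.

emit factor 1: 'e' (i=0, period=1)
emit factor 2: 'aabedabedaeccdbbedabbdb' (i=1, period=23)

["e", "aabedabedaeccdbbedabbdb"]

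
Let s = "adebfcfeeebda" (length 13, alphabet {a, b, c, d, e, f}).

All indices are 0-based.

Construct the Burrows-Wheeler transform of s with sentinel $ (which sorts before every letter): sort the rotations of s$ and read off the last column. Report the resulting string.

ad$eefbaedefbc

rank  rotation        last
    0  $adebfcfeeebda  a
    1  a$adebfcfeeebd  d
    2  adebfcfeeebda$  $
    3  bda$adebfcfeee  e
    4  bfcfeeebda$ade  e
    5  cfeeebda$adebf  f
    6  da$adebfcfeeeb  b
    7  debfcfeeebda$a  a
    8  ebda$adebfcfee  e
    9  ebfcfeeebda$ad  d
   10  eebda$adebfcfe  e
   11  eeebda$adebfcf  f
   12  fcfeeebda$adeb  b
   13  feeebda$adebfc  c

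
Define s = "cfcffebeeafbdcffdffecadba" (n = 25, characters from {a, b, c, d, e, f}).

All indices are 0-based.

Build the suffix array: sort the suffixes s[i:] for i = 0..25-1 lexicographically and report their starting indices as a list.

rank | idx | suffix
   0 |  24 | a
   1 |  21 | adba
   2 |   9 | afbdcffdffecadba
   3 |  23 | ba
   4 |  11 | bdcffdffecadba
   5 |   6 | beeafbdcffdffecadba
   6 |  20 | cadba
   7 |   0 | cfcffebeeafbdcffdffecadba
   8 |  13 | cffdffecadba
   9 |   2 | cffebeeafbdcffdffecadba
  10 |  22 | dba
  11 |  12 | dcffdffecadba
  12 |  16 | dffecadba
  13 |   8 | eafbdcffdffecadba
  14 |   5 | ebeeafbdcffdffecadba
  15 |  19 | ecadba
  16 |   7 | eeafbdcffdffecadba
  17 |  10 | fbdcffdffecadba
  18 |   1 | fcffebeeafbdcffdffecadba
  19 |  15 | fdffecadba
  20 |   4 | febeeafbdcffdffecadba
  21 |  18 | fecadba
  22 |  14 | ffdffecadba
  23 |   3 | ffebeeafbdcffdffecadba
  24 |  17 | ffecadba

[24, 21, 9, 23, 11, 6, 20, 0, 13, 2, 22, 12, 16, 8, 5, 19, 7, 10, 1, 15, 4, 18, 14, 3, 17]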